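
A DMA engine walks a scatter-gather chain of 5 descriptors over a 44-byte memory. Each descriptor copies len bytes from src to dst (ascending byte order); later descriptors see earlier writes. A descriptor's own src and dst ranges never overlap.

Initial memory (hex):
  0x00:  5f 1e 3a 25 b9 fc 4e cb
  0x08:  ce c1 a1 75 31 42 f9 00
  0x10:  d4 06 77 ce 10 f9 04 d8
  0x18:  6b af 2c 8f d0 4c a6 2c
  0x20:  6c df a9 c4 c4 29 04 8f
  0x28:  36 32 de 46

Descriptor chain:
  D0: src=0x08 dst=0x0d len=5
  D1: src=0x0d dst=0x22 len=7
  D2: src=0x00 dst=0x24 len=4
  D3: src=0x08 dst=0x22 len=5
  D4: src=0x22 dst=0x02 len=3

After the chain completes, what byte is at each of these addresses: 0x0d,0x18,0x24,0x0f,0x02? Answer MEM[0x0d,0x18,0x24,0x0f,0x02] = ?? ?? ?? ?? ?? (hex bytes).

MEM[0x0d,0x18,0x24,0x0f,0x02] = ce 6b a1 a1 ce

#0 dst[0x0d+5] := {0xce,0xc1,0xa1,0x75,0x31}
#1 dst[0x22+7] := {0xce,0xc1,0xa1,0x75,0x31,0x77,0xce}
#2 dst[0x24+4] := {0x5f,0x1e,0x3a,0x25}
#3 dst[0x22+5] := {0xce,0xc1,0xa1,0x75,0x31}
#4 dst[0x02+3] := {0xce,0xc1,0xa1}
query mem[0x0d]=0xce, mem[0x18]=0x6b, mem[0x24]=0xa1, mem[0x0f]=0xa1, mem[0x02]=0xce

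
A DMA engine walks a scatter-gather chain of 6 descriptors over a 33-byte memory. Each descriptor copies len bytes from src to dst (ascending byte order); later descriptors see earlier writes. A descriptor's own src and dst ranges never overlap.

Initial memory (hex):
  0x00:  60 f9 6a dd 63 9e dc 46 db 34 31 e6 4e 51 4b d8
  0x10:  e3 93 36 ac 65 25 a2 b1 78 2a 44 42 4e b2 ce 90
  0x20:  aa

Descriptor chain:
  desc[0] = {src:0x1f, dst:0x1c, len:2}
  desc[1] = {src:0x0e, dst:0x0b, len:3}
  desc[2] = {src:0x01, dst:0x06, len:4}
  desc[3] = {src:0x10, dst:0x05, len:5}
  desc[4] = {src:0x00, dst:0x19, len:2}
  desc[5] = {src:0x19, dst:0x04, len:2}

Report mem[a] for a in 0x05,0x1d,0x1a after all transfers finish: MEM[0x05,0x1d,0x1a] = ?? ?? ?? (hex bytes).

MEM[0x05,0x1d,0x1a] = f9 aa f9

#0 dst[0x1c+2] := {0x90,0xaa}
#1 dst[0x0b+3] := {0x4b,0xd8,0xe3}
#2 dst[0x06+4] := {0xf9,0x6a,0xdd,0x63}
#3 dst[0x05+5] := {0xe3,0x93,0x36,0xac,0x65}
#4 dst[0x19+2] := {0x60,0xf9}
#5 dst[0x04+2] := {0x60,0xf9}
query mem[0x05]=0xf9, mem[0x1d]=0xaa, mem[0x1a]=0xf9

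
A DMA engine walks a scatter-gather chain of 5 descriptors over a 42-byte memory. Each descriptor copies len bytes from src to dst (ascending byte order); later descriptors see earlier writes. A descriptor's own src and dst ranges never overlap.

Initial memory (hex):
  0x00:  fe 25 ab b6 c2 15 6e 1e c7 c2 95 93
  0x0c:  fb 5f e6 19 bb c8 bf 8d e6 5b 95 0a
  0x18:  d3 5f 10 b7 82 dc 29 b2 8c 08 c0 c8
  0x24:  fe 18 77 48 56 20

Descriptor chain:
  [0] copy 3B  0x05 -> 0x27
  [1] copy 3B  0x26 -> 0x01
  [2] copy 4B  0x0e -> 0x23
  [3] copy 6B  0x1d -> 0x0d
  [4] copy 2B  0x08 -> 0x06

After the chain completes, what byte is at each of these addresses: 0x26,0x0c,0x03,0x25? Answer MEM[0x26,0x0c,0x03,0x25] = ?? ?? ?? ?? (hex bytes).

MEM[0x26,0x0c,0x03,0x25] = c8 fb 6e bb

[0] 0x05->0x27 len=3 : 15 6e 1e
[1] 0x26->0x01 len=3 : 77 15 6e
[2] 0x0e->0x23 len=4 : e6 19 bb c8
[3] 0x1d->0x0d len=6 : dc 29 b2 8c 08 c0
[4] 0x08->0x06 len=2 : c7 c2
query mem[0x26]=0xc8, mem[0x0c]=0xfb, mem[0x03]=0x6e, mem[0x25]=0xbb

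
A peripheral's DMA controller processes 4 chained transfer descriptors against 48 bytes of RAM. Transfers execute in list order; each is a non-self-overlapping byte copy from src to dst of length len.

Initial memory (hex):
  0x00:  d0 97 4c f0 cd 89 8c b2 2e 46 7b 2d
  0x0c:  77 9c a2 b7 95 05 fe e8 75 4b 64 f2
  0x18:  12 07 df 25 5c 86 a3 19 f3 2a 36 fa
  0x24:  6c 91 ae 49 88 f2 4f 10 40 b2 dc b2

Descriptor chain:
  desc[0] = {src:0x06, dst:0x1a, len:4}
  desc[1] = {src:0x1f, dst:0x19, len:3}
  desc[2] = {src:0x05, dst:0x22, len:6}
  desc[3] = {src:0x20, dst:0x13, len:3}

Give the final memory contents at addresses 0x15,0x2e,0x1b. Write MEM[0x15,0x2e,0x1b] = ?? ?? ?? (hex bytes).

D0: mem[0x1a..0x1d] <- [8c b2 2e 46]
D1: mem[0x19..0x1b] <- [19 f3 2a]
D2: mem[0x22..0x27] <- [89 8c b2 2e 46 7b]
D3: mem[0x13..0x15] <- [f3 2a 89]
query mem[0x15]=0x89, mem[0x2e]=0xdc, mem[0x1b]=0x2a

MEM[0x15,0x2e,0x1b] = 89 dc 2a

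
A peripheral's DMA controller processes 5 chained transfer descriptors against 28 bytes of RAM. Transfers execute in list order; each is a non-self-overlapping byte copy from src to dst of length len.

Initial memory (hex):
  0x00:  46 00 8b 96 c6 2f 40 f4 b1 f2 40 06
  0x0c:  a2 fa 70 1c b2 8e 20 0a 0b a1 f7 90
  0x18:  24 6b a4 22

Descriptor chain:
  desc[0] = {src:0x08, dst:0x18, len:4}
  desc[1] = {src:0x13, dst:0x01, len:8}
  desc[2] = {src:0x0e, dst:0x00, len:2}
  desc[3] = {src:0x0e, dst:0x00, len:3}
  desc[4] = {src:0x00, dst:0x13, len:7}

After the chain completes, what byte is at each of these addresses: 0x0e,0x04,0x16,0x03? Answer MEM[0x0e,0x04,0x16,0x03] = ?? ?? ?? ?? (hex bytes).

MEM[0x0e,0x04,0x16,0x03] = 70 f7 a1 a1

[0] 0x08->0x18 len=4 : b1 f2 40 06
[1] 0x13->0x01 len=8 : 0a 0b a1 f7 90 b1 f2 40
[2] 0x0e->0x00 len=2 : 70 1c
[3] 0x0e->0x00 len=3 : 70 1c b2
[4] 0x00->0x13 len=7 : 70 1c b2 a1 f7 90 b1
query mem[0x0e]=0x70, mem[0x04]=0xf7, mem[0x16]=0xa1, mem[0x03]=0xa1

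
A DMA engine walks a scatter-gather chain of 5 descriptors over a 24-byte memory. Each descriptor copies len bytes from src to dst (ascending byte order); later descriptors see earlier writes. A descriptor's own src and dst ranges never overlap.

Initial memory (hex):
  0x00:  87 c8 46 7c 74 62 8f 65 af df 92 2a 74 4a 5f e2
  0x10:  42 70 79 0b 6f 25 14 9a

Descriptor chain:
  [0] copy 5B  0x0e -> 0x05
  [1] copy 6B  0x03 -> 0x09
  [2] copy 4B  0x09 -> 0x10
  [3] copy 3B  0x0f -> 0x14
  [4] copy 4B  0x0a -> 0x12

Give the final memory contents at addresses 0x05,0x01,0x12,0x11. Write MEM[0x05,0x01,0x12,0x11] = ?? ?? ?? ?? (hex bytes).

[0] 0x0e->0x05 len=5 : 5f e2 42 70 79
[1] 0x03->0x09 len=6 : 7c 74 5f e2 42 70
[2] 0x09->0x10 len=4 : 7c 74 5f e2
[3] 0x0f->0x14 len=3 : e2 7c 74
[4] 0x0a->0x12 len=4 : 74 5f e2 42
query mem[0x05]=0x5f, mem[0x01]=0xc8, mem[0x12]=0x74, mem[0x11]=0x74

MEM[0x05,0x01,0x12,0x11] = 5f c8 74 74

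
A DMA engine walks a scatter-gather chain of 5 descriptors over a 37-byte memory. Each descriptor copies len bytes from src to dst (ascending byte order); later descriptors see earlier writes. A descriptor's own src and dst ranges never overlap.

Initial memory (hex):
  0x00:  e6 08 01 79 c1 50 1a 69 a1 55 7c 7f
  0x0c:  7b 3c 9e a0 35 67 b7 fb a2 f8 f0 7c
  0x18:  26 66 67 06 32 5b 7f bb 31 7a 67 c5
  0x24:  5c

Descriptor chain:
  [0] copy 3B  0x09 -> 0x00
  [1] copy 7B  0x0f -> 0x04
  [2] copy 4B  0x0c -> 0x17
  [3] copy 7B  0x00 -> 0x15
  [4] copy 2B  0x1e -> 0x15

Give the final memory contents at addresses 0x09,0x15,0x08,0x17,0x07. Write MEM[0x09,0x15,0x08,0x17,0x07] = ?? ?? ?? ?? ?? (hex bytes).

MEM[0x09,0x15,0x08,0x17,0x07] = a2 7f fb 7f b7

  after D0: wrote 3B at 0x00 = 557c7f
  after D1: wrote 7B at 0x04 = a03567b7fba2f8
  after D2: wrote 4B at 0x17 = 7b3c9ea0
  after D3: wrote 7B at 0x15 = 557c7f79a03567
  after D4: wrote 2B at 0x15 = 7fbb
query mem[0x09]=0xa2, mem[0x15]=0x7f, mem[0x08]=0xfb, mem[0x17]=0x7f, mem[0x07]=0xb7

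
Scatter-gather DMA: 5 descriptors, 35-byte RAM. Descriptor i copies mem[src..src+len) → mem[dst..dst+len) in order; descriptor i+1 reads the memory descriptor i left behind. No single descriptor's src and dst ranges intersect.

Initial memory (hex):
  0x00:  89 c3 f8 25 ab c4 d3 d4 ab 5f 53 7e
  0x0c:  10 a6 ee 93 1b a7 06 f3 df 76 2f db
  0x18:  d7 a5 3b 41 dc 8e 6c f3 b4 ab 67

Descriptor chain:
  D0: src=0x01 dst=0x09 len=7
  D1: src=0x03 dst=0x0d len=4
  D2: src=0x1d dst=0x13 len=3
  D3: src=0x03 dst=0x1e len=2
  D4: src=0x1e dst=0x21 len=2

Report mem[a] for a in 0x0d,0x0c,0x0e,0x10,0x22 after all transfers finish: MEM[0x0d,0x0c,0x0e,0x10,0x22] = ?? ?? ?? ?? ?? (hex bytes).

MEM[0x0d,0x0c,0x0e,0x10,0x22] = 25 ab ab d3 ab

  after D0: wrote 7B at 0x09 = c3f825abc4d3d4
  after D1: wrote 4B at 0x0d = 25abc4d3
  after D2: wrote 3B at 0x13 = 8e6cf3
  after D3: wrote 2B at 0x1e = 25ab
  after D4: wrote 2B at 0x21 = 25ab
query mem[0x0d]=0x25, mem[0x0c]=0xab, mem[0x0e]=0xab, mem[0x10]=0xd3, mem[0x22]=0xab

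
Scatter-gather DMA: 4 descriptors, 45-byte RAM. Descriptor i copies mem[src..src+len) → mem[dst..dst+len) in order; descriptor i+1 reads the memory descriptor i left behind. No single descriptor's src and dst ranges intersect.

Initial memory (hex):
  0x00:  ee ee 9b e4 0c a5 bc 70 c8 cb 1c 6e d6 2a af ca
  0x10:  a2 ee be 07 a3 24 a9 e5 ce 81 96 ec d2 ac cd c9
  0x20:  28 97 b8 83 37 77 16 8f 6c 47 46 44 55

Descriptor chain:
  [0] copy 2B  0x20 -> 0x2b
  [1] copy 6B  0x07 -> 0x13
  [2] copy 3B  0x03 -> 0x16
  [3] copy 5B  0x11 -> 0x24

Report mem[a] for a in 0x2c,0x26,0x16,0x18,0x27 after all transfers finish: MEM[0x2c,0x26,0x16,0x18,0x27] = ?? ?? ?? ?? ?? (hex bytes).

MEM[0x2c,0x26,0x16,0x18,0x27] = 97 70 e4 a5 c8

D0: mem[0x2b..0x2c] <- [28 97]
D1: mem[0x13..0x18] <- [70 c8 cb 1c 6e d6]
D2: mem[0x16..0x18] <- [e4 0c a5]
D3: mem[0x24..0x28] <- [ee be 70 c8 cb]
query mem[0x2c]=0x97, mem[0x26]=0x70, mem[0x16]=0xe4, mem[0x18]=0xa5, mem[0x27]=0xc8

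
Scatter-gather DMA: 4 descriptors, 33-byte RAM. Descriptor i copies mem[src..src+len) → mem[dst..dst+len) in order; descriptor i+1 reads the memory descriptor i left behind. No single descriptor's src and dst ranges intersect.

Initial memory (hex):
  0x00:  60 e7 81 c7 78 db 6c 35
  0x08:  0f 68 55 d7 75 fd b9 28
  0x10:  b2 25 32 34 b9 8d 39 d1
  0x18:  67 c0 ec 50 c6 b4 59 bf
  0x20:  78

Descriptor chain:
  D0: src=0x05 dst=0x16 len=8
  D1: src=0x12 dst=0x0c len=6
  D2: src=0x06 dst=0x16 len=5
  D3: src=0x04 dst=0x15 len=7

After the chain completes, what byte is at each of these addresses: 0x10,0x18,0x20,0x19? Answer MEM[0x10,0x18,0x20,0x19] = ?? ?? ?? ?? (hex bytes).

MEM[0x10,0x18,0x20,0x19] = db 35 78 0f

  after D0: wrote 8B at 0x16 = db6c350f6855d775
  after D1: wrote 6B at 0x0c = 3234b98ddb6c
  after D2: wrote 5B at 0x16 = 6c350f6855
  after D3: wrote 7B at 0x15 = 78db6c350f6855
query mem[0x10]=0xdb, mem[0x18]=0x35, mem[0x20]=0x78, mem[0x19]=0x0f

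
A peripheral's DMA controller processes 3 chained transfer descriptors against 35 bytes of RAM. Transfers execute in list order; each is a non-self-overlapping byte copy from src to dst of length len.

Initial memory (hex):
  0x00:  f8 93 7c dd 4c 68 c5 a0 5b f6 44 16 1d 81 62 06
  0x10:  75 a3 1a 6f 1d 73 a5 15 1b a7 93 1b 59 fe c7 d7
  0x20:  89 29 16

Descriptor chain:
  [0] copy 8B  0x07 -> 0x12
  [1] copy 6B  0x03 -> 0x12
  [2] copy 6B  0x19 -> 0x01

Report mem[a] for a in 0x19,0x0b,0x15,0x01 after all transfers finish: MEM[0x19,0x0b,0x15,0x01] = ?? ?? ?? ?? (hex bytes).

MEM[0x19,0x0b,0x15,0x01] = 62 16 c5 62

#0 dst[0x12+8] := {0xa0,0x5b,0xf6,0x44,0x16,0x1d,0x81,0x62}
#1 dst[0x12+6] := {0xdd,0x4c,0x68,0xc5,0xa0,0x5b}
#2 dst[0x01+6] := {0x62,0x93,0x1b,0x59,0xfe,0xc7}
query mem[0x19]=0x62, mem[0x0b]=0x16, mem[0x15]=0xc5, mem[0x01]=0x62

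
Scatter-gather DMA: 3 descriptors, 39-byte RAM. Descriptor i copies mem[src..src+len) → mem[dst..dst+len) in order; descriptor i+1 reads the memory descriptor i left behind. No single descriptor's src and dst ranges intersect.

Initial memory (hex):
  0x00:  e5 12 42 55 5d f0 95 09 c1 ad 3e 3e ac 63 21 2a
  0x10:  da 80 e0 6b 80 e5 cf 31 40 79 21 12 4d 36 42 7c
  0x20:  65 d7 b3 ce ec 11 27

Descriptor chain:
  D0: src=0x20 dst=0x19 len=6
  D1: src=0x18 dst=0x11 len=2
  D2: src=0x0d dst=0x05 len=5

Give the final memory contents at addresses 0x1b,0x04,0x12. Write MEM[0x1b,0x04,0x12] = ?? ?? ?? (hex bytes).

MEM[0x1b,0x04,0x12] = b3 5d 65

D0: mem[0x19..0x1e] <- [65 d7 b3 ce ec 11]
D1: mem[0x11..0x12] <- [40 65]
D2: mem[0x05..0x09] <- [63 21 2a da 40]
query mem[0x1b]=0xb3, mem[0x04]=0x5d, mem[0x12]=0x65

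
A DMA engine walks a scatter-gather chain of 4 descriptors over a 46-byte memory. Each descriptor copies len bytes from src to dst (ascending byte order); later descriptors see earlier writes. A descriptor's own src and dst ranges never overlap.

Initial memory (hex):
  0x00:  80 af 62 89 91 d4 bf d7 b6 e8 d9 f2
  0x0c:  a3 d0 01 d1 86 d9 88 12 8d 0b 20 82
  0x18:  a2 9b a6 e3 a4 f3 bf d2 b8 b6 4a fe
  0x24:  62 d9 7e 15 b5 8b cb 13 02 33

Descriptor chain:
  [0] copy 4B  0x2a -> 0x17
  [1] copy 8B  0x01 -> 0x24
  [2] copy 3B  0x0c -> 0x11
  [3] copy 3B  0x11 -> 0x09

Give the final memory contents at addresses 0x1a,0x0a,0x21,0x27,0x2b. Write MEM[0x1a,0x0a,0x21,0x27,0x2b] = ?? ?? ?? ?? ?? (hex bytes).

MEM[0x1a,0x0a,0x21,0x27,0x2b] = 33 d0 b6 91 b6

[0] 0x2a->0x17 len=4 : cb 13 02 33
[1] 0x01->0x24 len=8 : af 62 89 91 d4 bf d7 b6
[2] 0x0c->0x11 len=3 : a3 d0 01
[3] 0x11->0x09 len=3 : a3 d0 01
query mem[0x1a]=0x33, mem[0x0a]=0xd0, mem[0x21]=0xb6, mem[0x27]=0x91, mem[0x2b]=0xb6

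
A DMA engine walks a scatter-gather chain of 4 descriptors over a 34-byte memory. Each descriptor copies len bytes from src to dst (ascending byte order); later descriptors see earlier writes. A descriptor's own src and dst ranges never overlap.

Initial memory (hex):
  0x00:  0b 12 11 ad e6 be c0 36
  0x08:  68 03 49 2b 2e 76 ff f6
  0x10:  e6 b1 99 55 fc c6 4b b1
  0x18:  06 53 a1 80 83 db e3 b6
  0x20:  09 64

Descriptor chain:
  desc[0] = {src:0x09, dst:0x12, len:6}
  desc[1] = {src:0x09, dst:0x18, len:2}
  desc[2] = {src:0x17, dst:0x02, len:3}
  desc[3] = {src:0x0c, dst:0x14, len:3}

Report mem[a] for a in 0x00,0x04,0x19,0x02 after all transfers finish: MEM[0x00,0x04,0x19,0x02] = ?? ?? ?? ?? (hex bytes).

MEM[0x00,0x04,0x19,0x02] = 0b 49 49 ff

#0 dst[0x12+6] := {0x03,0x49,0x2b,0x2e,0x76,0xff}
#1 dst[0x18+2] := {0x03,0x49}
#2 dst[0x02+3] := {0xff,0x03,0x49}
#3 dst[0x14+3] := {0x2e,0x76,0xff}
query mem[0x00]=0x0b, mem[0x04]=0x49, mem[0x19]=0x49, mem[0x02]=0xff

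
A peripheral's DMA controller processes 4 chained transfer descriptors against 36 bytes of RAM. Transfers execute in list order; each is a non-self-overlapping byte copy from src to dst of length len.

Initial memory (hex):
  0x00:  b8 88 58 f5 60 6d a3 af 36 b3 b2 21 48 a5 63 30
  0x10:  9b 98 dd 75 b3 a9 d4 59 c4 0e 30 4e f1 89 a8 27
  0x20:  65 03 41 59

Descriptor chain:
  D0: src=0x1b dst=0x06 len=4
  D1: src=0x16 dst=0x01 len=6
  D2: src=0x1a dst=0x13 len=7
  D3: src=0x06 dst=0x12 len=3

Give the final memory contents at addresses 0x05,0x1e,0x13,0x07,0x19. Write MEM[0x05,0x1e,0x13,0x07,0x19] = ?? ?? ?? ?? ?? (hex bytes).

MEM[0x05,0x1e,0x13,0x07,0x19] = 30 a8 f1 f1 65

D0: mem[0x06..0x09] <- [4e f1 89 a8]
D1: mem[0x01..0x06] <- [d4 59 c4 0e 30 4e]
D2: mem[0x13..0x19] <- [30 4e f1 89 a8 27 65]
D3: mem[0x12..0x14] <- [4e f1 89]
query mem[0x05]=0x30, mem[0x1e]=0xa8, mem[0x13]=0xf1, mem[0x07]=0xf1, mem[0x19]=0x65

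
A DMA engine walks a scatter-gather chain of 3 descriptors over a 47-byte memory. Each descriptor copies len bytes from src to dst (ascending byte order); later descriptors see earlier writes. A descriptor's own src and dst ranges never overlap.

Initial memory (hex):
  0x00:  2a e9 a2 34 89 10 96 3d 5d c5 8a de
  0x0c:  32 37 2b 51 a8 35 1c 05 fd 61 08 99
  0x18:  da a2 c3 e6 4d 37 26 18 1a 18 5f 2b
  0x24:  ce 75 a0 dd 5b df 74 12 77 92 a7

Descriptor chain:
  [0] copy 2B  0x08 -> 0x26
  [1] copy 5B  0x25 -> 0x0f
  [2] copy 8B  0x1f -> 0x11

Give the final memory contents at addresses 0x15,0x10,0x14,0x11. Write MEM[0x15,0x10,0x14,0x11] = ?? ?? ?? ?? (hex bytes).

MEM[0x15,0x10,0x14,0x11] = 2b 5d 5f 18

[0] 0x08->0x26 len=2 : 5d c5
[1] 0x25->0x0f len=5 : 75 5d c5 5b df
[2] 0x1f->0x11 len=8 : 18 1a 18 5f 2b ce 75 5d
query mem[0x15]=0x2b, mem[0x10]=0x5d, mem[0x14]=0x5f, mem[0x11]=0x18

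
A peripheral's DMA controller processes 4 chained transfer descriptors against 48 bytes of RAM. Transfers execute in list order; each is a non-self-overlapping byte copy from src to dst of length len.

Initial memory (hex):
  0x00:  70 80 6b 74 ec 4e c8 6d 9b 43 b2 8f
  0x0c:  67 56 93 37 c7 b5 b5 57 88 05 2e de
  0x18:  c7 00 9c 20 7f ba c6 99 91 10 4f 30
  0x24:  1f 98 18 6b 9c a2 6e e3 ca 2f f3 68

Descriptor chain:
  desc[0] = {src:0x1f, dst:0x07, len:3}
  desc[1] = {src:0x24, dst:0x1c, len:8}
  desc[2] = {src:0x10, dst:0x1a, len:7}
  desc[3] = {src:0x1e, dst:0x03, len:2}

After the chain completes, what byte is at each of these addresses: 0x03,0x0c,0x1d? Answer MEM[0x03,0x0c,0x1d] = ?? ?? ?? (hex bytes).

  after D0: wrote 3B at 0x07 = 999110
  after D1: wrote 8B at 0x1c = 1f98186b9ca26ee3
  after D2: wrote 7B at 0x1a = c7b5b55788052e
  after D3: wrote 2B at 0x03 = 8805
query mem[0x03]=0x88, mem[0x0c]=0x67, mem[0x1d]=0x57

MEM[0x03,0x0c,0x1d] = 88 67 57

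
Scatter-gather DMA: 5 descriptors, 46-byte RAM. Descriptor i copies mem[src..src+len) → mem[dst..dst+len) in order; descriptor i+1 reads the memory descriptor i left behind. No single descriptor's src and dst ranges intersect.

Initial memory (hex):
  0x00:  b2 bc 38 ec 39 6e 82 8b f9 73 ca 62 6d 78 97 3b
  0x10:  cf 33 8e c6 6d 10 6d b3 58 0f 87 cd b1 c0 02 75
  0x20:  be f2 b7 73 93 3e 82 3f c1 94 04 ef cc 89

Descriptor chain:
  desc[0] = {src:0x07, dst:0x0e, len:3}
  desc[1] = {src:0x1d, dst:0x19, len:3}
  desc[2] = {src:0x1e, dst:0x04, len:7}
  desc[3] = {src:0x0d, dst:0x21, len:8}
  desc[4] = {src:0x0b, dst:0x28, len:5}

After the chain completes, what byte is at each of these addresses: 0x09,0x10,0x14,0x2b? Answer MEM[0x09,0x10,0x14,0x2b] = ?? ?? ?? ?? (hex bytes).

MEM[0x09,0x10,0x14,0x2b] = 73 73 6d 8b

[0] 0x07->0x0e len=3 : 8b f9 73
[1] 0x1d->0x19 len=3 : c0 02 75
[2] 0x1e->0x04 len=7 : 02 75 be f2 b7 73 93
[3] 0x0d->0x21 len=8 : 78 8b f9 73 33 8e c6 6d
[4] 0x0b->0x28 len=5 : 62 6d 78 8b f9
query mem[0x09]=0x73, mem[0x10]=0x73, mem[0x14]=0x6d, mem[0x2b]=0x8b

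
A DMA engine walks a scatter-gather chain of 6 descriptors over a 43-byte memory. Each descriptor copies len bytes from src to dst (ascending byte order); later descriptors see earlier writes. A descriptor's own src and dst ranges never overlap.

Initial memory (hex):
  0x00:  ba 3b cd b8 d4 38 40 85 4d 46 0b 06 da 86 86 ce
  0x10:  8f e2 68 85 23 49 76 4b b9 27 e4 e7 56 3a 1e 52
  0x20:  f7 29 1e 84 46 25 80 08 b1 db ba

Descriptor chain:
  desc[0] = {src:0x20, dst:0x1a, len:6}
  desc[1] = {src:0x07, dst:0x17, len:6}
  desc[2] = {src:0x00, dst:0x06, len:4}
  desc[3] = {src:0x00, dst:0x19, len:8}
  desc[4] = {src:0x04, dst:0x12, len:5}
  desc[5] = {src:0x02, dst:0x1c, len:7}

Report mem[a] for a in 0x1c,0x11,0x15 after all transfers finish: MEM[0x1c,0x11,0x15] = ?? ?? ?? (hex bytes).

MEM[0x1c,0x11,0x15] = cd e2 3b

#0 dst[0x1a+6] := {0xf7,0x29,0x1e,0x84,0x46,0x25}
#1 dst[0x17+6] := {0x85,0x4d,0x46,0x0b,0x06,0xda}
#2 dst[0x06+4] := {0xba,0x3b,0xcd,0xb8}
#3 dst[0x19+8] := {0xba,0x3b,0xcd,0xb8,0xd4,0x38,0xba,0x3b}
#4 dst[0x12+5] := {0xd4,0x38,0xba,0x3b,0xcd}
#5 dst[0x1c+7] := {0xcd,0xb8,0xd4,0x38,0xba,0x3b,0xcd}
query mem[0x1c]=0xcd, mem[0x11]=0xe2, mem[0x15]=0x3b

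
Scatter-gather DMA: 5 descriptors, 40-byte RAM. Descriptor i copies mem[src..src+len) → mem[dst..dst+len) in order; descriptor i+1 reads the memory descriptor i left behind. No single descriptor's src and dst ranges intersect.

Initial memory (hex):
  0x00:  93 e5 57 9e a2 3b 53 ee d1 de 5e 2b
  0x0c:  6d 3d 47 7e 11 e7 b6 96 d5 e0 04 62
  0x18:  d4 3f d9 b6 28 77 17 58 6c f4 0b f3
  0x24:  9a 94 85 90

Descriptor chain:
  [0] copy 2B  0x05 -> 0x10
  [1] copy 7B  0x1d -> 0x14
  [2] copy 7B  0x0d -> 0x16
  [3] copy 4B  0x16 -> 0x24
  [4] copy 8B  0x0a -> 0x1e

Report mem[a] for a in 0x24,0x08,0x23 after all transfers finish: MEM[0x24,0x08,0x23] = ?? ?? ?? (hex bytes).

MEM[0x24,0x08,0x23] = 3b d1 7e

D0: mem[0x10..0x11] <- [3b 53]
D1: mem[0x14..0x1a] <- [77 17 58 6c f4 0b f3]
D2: mem[0x16..0x1c] <- [3d 47 7e 3b 53 b6 96]
D3: mem[0x24..0x27] <- [3d 47 7e 3b]
D4: mem[0x1e..0x25] <- [5e 2b 6d 3d 47 7e 3b 53]
query mem[0x24]=0x3b, mem[0x08]=0xd1, mem[0x23]=0x7e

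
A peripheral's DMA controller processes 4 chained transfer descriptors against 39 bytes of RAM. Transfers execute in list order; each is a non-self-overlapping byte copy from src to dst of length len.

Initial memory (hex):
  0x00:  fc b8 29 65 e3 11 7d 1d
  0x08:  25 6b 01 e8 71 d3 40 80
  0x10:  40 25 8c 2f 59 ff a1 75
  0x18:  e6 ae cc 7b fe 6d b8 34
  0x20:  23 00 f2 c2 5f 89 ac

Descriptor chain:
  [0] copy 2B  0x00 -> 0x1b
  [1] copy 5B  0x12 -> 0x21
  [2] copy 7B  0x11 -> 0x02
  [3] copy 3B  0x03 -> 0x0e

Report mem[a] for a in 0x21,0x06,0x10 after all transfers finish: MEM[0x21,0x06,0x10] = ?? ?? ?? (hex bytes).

#0 dst[0x1b+2] := {0xfc,0xb8}
#1 dst[0x21+5] := {0x8c,0x2f,0x59,0xff,0xa1}
#2 dst[0x02+7] := {0x25,0x8c,0x2f,0x59,0xff,0xa1,0x75}
#3 dst[0x0e+3] := {0x8c,0x2f,0x59}
query mem[0x21]=0x8c, mem[0x06]=0xff, mem[0x10]=0x59

MEM[0x21,0x06,0x10] = 8c ff 59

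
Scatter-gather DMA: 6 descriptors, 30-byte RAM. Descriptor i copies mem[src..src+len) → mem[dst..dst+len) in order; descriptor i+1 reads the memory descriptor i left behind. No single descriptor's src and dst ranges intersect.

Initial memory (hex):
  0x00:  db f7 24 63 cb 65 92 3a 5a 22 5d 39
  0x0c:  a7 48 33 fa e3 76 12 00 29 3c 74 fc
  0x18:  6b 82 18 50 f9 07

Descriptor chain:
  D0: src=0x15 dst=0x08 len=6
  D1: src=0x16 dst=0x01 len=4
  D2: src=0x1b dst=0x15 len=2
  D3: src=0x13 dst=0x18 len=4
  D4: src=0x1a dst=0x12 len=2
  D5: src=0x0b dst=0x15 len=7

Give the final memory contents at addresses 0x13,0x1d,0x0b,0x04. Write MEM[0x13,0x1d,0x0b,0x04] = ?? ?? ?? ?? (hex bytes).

[0] 0x15->0x08 len=6 : 3c 74 fc 6b 82 18
[1] 0x16->0x01 len=4 : 74 fc 6b 82
[2] 0x1b->0x15 len=2 : 50 f9
[3] 0x13->0x18 len=4 : 00 29 50 f9
[4] 0x1a->0x12 len=2 : 50 f9
[5] 0x0b->0x15 len=7 : 6b 82 18 33 fa e3 76
query mem[0x13]=0xf9, mem[0x1d]=0x07, mem[0x0b]=0x6b, mem[0x04]=0x82

MEM[0x13,0x1d,0x0b,0x04] = f9 07 6b 82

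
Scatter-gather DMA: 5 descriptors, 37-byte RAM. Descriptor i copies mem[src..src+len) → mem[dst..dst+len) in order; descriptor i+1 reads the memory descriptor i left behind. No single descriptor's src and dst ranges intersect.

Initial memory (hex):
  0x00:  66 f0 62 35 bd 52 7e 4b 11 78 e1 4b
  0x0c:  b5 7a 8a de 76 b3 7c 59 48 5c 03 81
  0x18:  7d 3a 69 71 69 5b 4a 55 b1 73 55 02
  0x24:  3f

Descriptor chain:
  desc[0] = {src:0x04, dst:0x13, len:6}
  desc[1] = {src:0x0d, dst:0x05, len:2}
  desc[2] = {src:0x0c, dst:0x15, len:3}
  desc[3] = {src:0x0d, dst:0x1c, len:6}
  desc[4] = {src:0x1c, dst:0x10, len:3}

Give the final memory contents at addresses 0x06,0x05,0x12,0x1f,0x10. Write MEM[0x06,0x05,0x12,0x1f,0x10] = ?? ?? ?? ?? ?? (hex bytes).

#0 dst[0x13+6] := {0xbd,0x52,0x7e,0x4b,0x11,0x78}
#1 dst[0x05+2] := {0x7a,0x8a}
#2 dst[0x15+3] := {0xb5,0x7a,0x8a}
#3 dst[0x1c+6] := {0x7a,0x8a,0xde,0x76,0xb3,0x7c}
#4 dst[0x10+3] := {0x7a,0x8a,0xde}
query mem[0x06]=0x8a, mem[0x05]=0x7a, mem[0x12]=0xde, mem[0x1f]=0x76, mem[0x10]=0x7a

MEM[0x06,0x05,0x12,0x1f,0x10] = 8a 7a de 76 7a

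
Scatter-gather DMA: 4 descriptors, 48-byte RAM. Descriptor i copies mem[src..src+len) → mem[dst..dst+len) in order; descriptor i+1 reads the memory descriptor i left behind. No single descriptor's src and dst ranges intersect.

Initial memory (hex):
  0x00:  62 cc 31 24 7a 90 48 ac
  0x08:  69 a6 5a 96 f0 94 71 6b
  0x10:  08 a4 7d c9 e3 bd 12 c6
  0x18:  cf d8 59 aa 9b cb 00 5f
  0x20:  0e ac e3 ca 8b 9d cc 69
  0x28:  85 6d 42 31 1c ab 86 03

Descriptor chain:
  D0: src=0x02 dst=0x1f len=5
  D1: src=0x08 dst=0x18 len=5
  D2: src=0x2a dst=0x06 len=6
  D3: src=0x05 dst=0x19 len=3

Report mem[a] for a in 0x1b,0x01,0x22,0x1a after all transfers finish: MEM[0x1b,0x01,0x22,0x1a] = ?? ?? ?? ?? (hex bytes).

  after D0: wrote 5B at 0x1f = 31247a9048
  after D1: wrote 5B at 0x18 = 69a65a96f0
  after D2: wrote 6B at 0x06 = 42311cab8603
  after D3: wrote 3B at 0x19 = 904231
query mem[0x1b]=0x31, mem[0x01]=0xcc, mem[0x22]=0x90, mem[0x1a]=0x42

MEM[0x1b,0x01,0x22,0x1a] = 31 cc 90 42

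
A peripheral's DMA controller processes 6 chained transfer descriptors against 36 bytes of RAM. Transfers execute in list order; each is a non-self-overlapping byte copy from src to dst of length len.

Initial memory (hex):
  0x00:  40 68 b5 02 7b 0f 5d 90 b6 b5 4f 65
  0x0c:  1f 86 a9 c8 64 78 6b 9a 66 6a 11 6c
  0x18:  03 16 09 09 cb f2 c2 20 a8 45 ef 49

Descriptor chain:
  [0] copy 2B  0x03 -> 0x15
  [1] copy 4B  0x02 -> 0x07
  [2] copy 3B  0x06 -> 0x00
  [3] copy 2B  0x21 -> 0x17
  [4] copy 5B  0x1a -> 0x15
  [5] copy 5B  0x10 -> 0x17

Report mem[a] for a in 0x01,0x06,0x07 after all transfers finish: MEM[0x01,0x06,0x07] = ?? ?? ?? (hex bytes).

MEM[0x01,0x06,0x07] = b5 5d b5

D0: mem[0x15..0x16] <- [02 7b]
D1: mem[0x07..0x0a] <- [b5 02 7b 0f]
D2: mem[0x00..0x02] <- [5d b5 02]
D3: mem[0x17..0x18] <- [45 ef]
D4: mem[0x15..0x19] <- [09 09 cb f2 c2]
D5: mem[0x17..0x1b] <- [64 78 6b 9a 66]
query mem[0x01]=0xb5, mem[0x06]=0x5d, mem[0x07]=0xb5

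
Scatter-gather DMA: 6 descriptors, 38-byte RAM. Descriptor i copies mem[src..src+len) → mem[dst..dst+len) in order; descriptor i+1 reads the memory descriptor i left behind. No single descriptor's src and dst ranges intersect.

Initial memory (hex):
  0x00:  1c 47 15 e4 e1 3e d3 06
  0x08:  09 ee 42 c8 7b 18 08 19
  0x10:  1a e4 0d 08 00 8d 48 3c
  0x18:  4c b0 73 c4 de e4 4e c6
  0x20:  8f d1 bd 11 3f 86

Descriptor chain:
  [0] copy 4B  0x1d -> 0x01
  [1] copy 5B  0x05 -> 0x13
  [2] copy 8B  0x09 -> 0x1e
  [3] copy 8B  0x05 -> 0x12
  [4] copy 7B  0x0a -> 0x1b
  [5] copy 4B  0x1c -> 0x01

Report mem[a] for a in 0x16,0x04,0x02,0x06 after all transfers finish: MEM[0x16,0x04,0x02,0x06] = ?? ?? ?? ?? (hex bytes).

#0 dst[0x01+4] := {0xe4,0x4e,0xc6,0x8f}
#1 dst[0x13+5] := {0x3e,0xd3,0x06,0x09,0xee}
#2 dst[0x1e+8] := {0xee,0x42,0xc8,0x7b,0x18,0x08,0x19,0x1a}
#3 dst[0x12+8] := {0x3e,0xd3,0x06,0x09,0xee,0x42,0xc8,0x7b}
#4 dst[0x1b+7] := {0x42,0xc8,0x7b,0x18,0x08,0x19,0x1a}
#5 dst[0x01+4] := {0xc8,0x7b,0x18,0x08}
query mem[0x16]=0xee, mem[0x04]=0x08, mem[0x02]=0x7b, mem[0x06]=0xd3

MEM[0x16,0x04,0x02,0x06] = ee 08 7b d3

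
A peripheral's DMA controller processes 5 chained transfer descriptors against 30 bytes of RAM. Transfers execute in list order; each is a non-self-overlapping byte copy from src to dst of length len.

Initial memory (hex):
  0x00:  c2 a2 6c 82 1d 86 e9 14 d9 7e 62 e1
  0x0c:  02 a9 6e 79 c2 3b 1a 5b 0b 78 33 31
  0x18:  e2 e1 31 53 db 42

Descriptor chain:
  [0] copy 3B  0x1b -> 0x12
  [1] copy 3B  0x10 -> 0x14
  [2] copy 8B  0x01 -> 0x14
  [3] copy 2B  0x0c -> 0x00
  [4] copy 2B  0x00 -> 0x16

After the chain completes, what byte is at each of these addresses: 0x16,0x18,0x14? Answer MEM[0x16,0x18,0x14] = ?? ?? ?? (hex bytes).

D0: mem[0x12..0x14] <- [53 db 42]
D1: mem[0x14..0x16] <- [c2 3b 53]
D2: mem[0x14..0x1b] <- [a2 6c 82 1d 86 e9 14 d9]
D3: mem[0x00..0x01] <- [02 a9]
D4: mem[0x16..0x17] <- [02 a9]
query mem[0x16]=0x02, mem[0x18]=0x86, mem[0x14]=0xa2

MEM[0x16,0x18,0x14] = 02 86 a2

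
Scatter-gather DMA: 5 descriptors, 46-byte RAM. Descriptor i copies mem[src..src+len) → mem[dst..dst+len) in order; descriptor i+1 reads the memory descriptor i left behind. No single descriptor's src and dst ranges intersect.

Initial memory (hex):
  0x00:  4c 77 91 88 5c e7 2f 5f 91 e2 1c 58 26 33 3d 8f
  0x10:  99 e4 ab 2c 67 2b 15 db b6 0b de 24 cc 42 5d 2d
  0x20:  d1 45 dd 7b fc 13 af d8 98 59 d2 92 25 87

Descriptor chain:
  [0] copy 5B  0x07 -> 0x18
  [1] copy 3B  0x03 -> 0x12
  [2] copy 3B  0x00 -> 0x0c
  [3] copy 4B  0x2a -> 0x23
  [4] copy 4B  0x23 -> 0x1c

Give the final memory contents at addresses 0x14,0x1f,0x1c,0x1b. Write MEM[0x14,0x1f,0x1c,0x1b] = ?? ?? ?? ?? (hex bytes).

[0] 0x07->0x18 len=5 : 5f 91 e2 1c 58
[1] 0x03->0x12 len=3 : 88 5c e7
[2] 0x00->0x0c len=3 : 4c 77 91
[3] 0x2a->0x23 len=4 : d2 92 25 87
[4] 0x23->0x1c len=4 : d2 92 25 87
query mem[0x14]=0xe7, mem[0x1f]=0x87, mem[0x1c]=0xd2, mem[0x1b]=0x1c

MEM[0x14,0x1f,0x1c,0x1b] = e7 87 d2 1c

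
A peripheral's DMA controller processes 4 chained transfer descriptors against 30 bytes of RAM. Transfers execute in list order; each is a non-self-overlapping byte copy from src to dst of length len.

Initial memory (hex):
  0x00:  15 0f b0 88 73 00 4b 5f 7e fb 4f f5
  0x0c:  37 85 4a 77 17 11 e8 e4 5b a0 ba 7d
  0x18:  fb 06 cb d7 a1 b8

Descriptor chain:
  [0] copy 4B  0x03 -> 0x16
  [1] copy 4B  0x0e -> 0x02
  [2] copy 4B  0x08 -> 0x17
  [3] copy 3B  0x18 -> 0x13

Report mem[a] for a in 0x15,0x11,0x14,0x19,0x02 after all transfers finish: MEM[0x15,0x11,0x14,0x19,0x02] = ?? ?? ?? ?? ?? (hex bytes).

D0: mem[0x16..0x19] <- [88 73 00 4b]
D1: mem[0x02..0x05] <- [4a 77 17 11]
D2: mem[0x17..0x1a] <- [7e fb 4f f5]
D3: mem[0x13..0x15] <- [fb 4f f5]
query mem[0x15]=0xf5, mem[0x11]=0x11, mem[0x14]=0x4f, mem[0x19]=0x4f, mem[0x02]=0x4a

MEM[0x15,0x11,0x14,0x19,0x02] = f5 11 4f 4f 4a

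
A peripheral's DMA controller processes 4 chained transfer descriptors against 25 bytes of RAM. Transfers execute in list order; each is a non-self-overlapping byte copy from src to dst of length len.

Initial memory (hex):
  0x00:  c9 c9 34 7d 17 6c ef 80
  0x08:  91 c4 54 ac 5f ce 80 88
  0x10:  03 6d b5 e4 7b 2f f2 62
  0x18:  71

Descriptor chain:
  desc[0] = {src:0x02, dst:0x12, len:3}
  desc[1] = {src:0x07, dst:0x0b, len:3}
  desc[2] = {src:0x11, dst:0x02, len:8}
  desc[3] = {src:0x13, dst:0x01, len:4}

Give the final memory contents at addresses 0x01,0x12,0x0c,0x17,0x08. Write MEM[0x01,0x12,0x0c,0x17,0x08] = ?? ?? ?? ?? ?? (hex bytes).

MEM[0x01,0x12,0x0c,0x17,0x08] = 7d 34 91 62 62

  after D0: wrote 3B at 0x12 = 347d17
  after D1: wrote 3B at 0x0b = 8091c4
  after D2: wrote 8B at 0x02 = 6d347d172ff26271
  after D3: wrote 4B at 0x01 = 7d172ff2
query mem[0x01]=0x7d, mem[0x12]=0x34, mem[0x0c]=0x91, mem[0x17]=0x62, mem[0x08]=0x62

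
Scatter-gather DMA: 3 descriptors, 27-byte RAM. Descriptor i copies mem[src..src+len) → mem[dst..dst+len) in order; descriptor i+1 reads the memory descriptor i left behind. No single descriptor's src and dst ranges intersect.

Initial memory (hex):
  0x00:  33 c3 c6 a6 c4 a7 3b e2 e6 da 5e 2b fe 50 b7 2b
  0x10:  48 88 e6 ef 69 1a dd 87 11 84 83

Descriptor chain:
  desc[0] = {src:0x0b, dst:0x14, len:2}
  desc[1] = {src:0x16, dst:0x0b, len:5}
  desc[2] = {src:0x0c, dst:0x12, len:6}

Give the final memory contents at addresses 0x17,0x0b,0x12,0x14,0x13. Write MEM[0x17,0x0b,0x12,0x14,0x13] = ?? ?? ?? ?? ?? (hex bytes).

  after D0: wrote 2B at 0x14 = 2bfe
  after D1: wrote 5B at 0x0b = dd87118483
  after D2: wrote 6B at 0x12 = 871184834888
query mem[0x17]=0x88, mem[0x0b]=0xdd, mem[0x12]=0x87, mem[0x14]=0x84, mem[0x13]=0x11

MEM[0x17,0x0b,0x12,0x14,0x13] = 88 dd 87 84 11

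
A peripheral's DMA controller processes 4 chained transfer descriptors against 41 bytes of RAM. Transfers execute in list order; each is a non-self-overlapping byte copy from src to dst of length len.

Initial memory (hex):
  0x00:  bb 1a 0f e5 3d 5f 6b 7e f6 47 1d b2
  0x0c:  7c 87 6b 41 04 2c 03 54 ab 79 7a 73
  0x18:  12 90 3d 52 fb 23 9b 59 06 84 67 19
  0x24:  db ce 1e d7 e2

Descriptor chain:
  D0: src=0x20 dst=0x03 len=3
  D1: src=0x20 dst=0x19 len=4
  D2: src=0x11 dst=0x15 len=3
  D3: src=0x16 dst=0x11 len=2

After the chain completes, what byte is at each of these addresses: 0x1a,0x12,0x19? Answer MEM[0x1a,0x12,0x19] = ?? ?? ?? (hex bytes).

D0: mem[0x03..0x05] <- [06 84 67]
D1: mem[0x19..0x1c] <- [06 84 67 19]
D2: mem[0x15..0x17] <- [2c 03 54]
D3: mem[0x11..0x12] <- [03 54]
query mem[0x1a]=0x84, mem[0x12]=0x54, mem[0x19]=0x06

MEM[0x1a,0x12,0x19] = 84 54 06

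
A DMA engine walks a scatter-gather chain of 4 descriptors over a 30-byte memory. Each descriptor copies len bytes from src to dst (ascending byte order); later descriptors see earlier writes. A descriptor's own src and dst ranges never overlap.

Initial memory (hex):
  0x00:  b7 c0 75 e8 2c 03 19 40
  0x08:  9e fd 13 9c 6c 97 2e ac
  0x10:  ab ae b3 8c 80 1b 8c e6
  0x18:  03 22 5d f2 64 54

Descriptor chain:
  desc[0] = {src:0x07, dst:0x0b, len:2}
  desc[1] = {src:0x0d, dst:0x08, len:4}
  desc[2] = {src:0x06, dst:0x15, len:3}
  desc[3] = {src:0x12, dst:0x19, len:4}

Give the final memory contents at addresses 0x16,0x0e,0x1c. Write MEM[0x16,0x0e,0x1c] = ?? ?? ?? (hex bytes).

MEM[0x16,0x0e,0x1c] = 40 2e 19

D0: mem[0x0b..0x0c] <- [40 9e]
D1: mem[0x08..0x0b] <- [97 2e ac ab]
D2: mem[0x15..0x17] <- [19 40 97]
D3: mem[0x19..0x1c] <- [b3 8c 80 19]
query mem[0x16]=0x40, mem[0x0e]=0x2e, mem[0x1c]=0x19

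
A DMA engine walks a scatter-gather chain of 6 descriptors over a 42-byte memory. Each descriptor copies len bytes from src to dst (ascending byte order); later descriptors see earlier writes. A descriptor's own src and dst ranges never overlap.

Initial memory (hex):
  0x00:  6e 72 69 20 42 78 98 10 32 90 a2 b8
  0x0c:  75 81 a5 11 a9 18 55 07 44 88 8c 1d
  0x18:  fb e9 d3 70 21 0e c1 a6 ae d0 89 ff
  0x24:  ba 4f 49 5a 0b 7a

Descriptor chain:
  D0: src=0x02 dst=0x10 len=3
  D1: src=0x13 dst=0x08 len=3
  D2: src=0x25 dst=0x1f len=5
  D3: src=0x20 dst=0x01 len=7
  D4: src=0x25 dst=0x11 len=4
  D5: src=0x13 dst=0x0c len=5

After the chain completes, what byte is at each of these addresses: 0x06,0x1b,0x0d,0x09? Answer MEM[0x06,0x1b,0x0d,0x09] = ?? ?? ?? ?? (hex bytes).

  after D0: wrote 3B at 0x10 = 692042
  after D1: wrote 3B at 0x08 = 074488
  after D2: wrote 5B at 0x1f = 4f495a0b7a
  after D3: wrote 7B at 0x01 = 495a0b7aba4f49
  after D4: wrote 4B at 0x11 = 4f495a0b
  after D5: wrote 5B at 0x0c = 5a0b888c1d
query mem[0x06]=0x4f, mem[0x1b]=0x70, mem[0x0d]=0x0b, mem[0x09]=0x44

MEM[0x06,0x1b,0x0d,0x09] = 4f 70 0b 44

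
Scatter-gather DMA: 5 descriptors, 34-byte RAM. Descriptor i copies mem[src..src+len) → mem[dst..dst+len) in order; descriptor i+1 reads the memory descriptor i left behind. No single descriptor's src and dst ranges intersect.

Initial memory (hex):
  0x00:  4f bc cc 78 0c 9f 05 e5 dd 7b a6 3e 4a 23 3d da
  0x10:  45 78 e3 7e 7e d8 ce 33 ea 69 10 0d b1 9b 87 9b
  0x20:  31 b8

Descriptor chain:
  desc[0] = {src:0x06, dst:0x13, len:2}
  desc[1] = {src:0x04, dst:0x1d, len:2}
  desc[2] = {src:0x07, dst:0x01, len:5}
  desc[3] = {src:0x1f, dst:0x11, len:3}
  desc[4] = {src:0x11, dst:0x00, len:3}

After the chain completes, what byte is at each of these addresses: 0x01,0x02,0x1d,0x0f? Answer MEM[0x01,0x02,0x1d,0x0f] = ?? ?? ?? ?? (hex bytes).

  after D0: wrote 2B at 0x13 = 05e5
  after D1: wrote 2B at 0x1d = 0c9f
  after D2: wrote 5B at 0x01 = e5dd7ba63e
  after D3: wrote 3B at 0x11 = 9b31b8
  after D4: wrote 3B at 0x00 = 9b31b8
query mem[0x01]=0x31, mem[0x02]=0xb8, mem[0x1d]=0x0c, mem[0x0f]=0xda

MEM[0x01,0x02,0x1d,0x0f] = 31 b8 0c da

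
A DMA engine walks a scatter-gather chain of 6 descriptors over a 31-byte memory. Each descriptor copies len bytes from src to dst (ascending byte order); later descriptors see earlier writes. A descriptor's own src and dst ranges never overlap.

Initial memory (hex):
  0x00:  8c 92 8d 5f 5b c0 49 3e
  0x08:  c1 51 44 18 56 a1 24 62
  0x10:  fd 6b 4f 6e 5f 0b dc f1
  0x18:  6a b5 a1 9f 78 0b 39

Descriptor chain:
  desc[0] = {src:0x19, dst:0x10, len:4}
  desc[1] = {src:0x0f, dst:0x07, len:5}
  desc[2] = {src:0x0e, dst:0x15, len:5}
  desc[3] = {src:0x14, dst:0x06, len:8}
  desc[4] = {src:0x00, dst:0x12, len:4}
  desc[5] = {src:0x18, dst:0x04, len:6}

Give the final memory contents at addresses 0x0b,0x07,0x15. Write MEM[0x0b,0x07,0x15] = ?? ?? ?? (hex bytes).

MEM[0x0b,0x07,0x15] = 9f 9f 5f

[0] 0x19->0x10 len=4 : b5 a1 9f 78
[1] 0x0f->0x07 len=5 : 62 b5 a1 9f 78
[2] 0x0e->0x15 len=5 : 24 62 b5 a1 9f
[3] 0x14->0x06 len=8 : 5f 24 62 b5 a1 9f a1 9f
[4] 0x00->0x12 len=4 : 8c 92 8d 5f
[5] 0x18->0x04 len=6 : a1 9f a1 9f 78 0b
query mem[0x0b]=0x9f, mem[0x07]=0x9f, mem[0x15]=0x5f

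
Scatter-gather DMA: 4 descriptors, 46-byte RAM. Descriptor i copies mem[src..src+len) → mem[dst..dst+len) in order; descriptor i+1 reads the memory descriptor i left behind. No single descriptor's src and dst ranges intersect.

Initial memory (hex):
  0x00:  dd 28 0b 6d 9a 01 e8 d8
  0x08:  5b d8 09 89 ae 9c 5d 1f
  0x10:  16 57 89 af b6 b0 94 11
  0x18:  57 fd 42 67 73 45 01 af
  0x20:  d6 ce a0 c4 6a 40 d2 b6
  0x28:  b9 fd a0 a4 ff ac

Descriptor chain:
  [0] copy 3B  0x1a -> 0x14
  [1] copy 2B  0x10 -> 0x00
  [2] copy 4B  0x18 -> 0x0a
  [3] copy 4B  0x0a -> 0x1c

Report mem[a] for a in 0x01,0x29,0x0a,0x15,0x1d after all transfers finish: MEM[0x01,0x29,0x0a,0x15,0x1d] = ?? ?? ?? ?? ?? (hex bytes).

#0 dst[0x14+3] := {0x42,0x67,0x73}
#1 dst[0x00+2] := {0x16,0x57}
#2 dst[0x0a+4] := {0x57,0xfd,0x42,0x67}
#3 dst[0x1c+4] := {0x57,0xfd,0x42,0x67}
query mem[0x01]=0x57, mem[0x29]=0xfd, mem[0x0a]=0x57, mem[0x15]=0x67, mem[0x1d]=0xfd

MEM[0x01,0x29,0x0a,0x15,0x1d] = 57 fd 57 67 fd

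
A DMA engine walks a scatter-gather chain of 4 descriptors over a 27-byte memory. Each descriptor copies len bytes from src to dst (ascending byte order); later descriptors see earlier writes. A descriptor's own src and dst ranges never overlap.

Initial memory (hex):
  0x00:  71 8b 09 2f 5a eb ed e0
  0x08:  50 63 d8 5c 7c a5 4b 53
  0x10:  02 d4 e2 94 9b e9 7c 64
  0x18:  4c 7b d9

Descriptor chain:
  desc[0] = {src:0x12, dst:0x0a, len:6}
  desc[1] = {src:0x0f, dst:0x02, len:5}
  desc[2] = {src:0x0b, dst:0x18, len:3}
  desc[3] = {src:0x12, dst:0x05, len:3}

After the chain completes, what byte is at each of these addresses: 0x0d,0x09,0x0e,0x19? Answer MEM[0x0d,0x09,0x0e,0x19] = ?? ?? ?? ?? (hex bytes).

#0 dst[0x0a+6] := {0xe2,0x94,0x9b,0xe9,0x7c,0x64}
#1 dst[0x02+5] := {0x64,0x02,0xd4,0xe2,0x94}
#2 dst[0x18+3] := {0x94,0x9b,0xe9}
#3 dst[0x05+3] := {0xe2,0x94,0x9b}
query mem[0x0d]=0xe9, mem[0x09]=0x63, mem[0x0e]=0x7c, mem[0x19]=0x9b

MEM[0x0d,0x09,0x0e,0x19] = e9 63 7c 9b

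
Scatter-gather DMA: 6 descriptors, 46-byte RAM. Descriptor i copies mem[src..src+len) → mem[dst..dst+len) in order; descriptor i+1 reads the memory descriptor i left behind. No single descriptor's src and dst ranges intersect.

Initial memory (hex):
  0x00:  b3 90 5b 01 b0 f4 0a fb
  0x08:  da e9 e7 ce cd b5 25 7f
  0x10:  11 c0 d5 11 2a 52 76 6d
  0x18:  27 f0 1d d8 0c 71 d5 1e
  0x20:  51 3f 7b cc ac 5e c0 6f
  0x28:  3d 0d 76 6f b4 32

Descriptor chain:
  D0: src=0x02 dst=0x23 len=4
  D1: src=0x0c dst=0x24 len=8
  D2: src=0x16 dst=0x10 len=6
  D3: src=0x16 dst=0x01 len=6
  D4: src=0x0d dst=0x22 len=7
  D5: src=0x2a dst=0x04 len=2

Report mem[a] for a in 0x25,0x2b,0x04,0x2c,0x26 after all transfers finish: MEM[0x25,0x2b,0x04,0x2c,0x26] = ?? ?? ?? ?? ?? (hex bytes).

D0: mem[0x23..0x26] <- [5b 01 b0 f4]
D1: mem[0x24..0x2b] <- [cd b5 25 7f 11 c0 d5 11]
D2: mem[0x10..0x15] <- [76 6d 27 f0 1d d8]
D3: mem[0x01..0x06] <- [76 6d 27 f0 1d d8]
D4: mem[0x22..0x28] <- [b5 25 7f 76 6d 27 f0]
D5: mem[0x04..0x05] <- [d5 11]
query mem[0x25]=0x76, mem[0x2b]=0x11, mem[0x04]=0xd5, mem[0x2c]=0xb4, mem[0x26]=0x6d

MEM[0x25,0x2b,0x04,0x2c,0x26] = 76 11 d5 b4 6d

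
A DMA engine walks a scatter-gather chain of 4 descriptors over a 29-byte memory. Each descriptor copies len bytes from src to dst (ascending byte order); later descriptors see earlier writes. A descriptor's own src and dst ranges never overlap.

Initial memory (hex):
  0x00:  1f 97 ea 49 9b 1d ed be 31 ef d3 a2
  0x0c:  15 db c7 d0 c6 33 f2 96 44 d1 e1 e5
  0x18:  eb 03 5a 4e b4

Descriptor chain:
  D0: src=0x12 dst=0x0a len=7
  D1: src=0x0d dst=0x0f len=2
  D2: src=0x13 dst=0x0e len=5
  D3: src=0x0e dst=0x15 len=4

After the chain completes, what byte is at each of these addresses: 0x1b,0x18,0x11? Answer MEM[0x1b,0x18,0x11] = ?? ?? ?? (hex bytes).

[0] 0x12->0x0a len=7 : f2 96 44 d1 e1 e5 eb
[1] 0x0d->0x0f len=2 : d1 e1
[2] 0x13->0x0e len=5 : 96 44 d1 e1 e5
[3] 0x0e->0x15 len=4 : 96 44 d1 e1
query mem[0x1b]=0x4e, mem[0x18]=0xe1, mem[0x11]=0xe1

MEM[0x1b,0x18,0x11] = 4e e1 e1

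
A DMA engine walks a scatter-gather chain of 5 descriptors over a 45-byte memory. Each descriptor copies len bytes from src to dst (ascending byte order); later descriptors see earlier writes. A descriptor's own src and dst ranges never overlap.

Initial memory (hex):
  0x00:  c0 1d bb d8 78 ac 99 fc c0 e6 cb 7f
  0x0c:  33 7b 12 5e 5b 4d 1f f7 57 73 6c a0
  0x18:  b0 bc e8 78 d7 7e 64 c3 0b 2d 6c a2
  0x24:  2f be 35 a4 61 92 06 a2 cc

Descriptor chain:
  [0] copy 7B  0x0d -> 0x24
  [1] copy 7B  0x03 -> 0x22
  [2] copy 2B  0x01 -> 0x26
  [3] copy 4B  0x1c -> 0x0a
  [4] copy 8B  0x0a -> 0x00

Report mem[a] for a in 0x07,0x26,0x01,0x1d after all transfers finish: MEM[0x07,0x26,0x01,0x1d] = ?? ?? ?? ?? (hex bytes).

  after D0: wrote 7B at 0x24 = 7b125e5b4d1ff7
  after D1: wrote 7B at 0x22 = d878ac99fcc0e6
  after D2: wrote 2B at 0x26 = 1dbb
  after D3: wrote 4B at 0x0a = d77e64c3
  after D4: wrote 8B at 0x00 = d77e64c3125e5b4d
query mem[0x07]=0x4d, mem[0x26]=0x1d, mem[0x01]=0x7e, mem[0x1d]=0x7e

MEM[0x07,0x26,0x01,0x1d] = 4d 1d 7e 7e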